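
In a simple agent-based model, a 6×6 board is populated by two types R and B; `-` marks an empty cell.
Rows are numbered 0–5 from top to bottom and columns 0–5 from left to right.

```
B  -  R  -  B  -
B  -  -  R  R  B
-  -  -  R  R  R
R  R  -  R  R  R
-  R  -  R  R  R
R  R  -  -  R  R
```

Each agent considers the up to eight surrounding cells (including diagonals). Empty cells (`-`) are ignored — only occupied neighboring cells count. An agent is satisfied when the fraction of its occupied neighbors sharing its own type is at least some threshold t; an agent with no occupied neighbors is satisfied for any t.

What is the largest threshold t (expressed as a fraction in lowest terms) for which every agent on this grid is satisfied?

1/4

(0,0)B 1/1
(0,2)R 1/1
(0,4)B 1/3
(1,0)B 1/1
(1,3)R 4/5
(1,4)R 4/6
(1,5)B 1/4
(2,3)R 5/5
(2,4)R 7/8
(2,5)R 4/5
(3,0)R 2/2
(3,1)R 2/2
(3,3)R 5/5
(3,4)R 8/8
(3,5)R 5/5
(4,1)R 4/4
(4,3)R 4/4
(4,4)R 7/7
(4,5)R 5/5
(5,0)R 2/2
(5,1)R 2/2
(5,4)R 4/4
(5,5)R 3/3
The smallest same-type fraction is 1/4 at (1,5), which reduces to 1/4. Any threshold above that leaves this agent unsatisfied.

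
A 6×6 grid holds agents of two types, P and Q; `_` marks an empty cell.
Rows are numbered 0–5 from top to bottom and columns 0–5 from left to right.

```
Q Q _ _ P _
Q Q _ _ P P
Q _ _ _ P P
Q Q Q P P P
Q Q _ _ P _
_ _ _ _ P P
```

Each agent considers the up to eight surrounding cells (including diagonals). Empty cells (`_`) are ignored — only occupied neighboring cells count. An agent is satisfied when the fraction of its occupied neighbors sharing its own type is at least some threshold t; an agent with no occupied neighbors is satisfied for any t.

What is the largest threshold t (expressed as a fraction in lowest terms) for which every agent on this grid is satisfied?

(0,0)Q 3/3
(0,1)Q 3/3
(0,4)P 2/2
(1,0)Q 4/4
(1,1)Q 4/4
(1,4)P 4/4
(1,5)P 4/4
(2,0)Q 4/4
(2,4)P 6/6
(2,5)P 5/5
(3,0)Q 4/4
(3,1)Q 5/5
(3,2)Q 2/3
(3,3)P 3/4
(3,4)P 5/5
(3,5)P 4/4
(4,0)Q 3/3
(4,1)Q 4/4
(4,4)P 5/5
(5,4)P 2/2
(5,5)P 2/2
The smallest same-type fraction is 2/3 at (3,2), which reduces to 2/3. Any threshold above that leaves this agent unsatisfied.

2/3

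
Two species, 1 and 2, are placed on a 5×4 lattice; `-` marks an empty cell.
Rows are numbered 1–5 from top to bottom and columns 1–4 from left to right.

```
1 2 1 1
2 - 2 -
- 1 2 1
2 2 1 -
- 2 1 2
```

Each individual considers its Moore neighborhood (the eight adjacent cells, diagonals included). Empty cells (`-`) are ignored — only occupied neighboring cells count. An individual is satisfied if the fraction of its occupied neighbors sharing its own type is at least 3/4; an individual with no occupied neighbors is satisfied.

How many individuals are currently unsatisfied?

15

Row 1: (1,1)1 0/2 not · (1,2)2 2/4 not · (1,3)1 1/3 not · (1,4)1 1/2 not
Row 2: (2,1)2 1/3 not · (2,3)2 2/6 not
Row 3: (3,2)1 1/6 not · (3,3)2 2/5 not · (3,4)1 1/3 not
Row 4: (4,1)2 2/3 not · (4,2)2 3/6 not · (4,3)1 3/7 not
Row 5: (5,2)2 2/4 not · (5,3)1 1/4 not · (5,4)2 0/2 not
Unsatisfied: (1,1), (1,2), (1,3), (1,4), (2,1), (2,3), (3,2), (3,3), (3,4), (4,1), (4,2), (4,3), (5,2), (5,3), (5,4) — 15 in total.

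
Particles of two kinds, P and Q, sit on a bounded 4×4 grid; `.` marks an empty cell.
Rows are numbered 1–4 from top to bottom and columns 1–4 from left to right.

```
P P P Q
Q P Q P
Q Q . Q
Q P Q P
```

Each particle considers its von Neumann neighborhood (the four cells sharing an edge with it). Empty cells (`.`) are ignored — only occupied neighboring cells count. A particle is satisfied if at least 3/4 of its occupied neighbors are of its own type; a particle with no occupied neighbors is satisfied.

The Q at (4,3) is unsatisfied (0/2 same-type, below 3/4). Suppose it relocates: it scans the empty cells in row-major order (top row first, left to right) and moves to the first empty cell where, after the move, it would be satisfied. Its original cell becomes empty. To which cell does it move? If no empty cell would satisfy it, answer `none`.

(3,3)

Vacating (4,3). Empty cells in order:
  (3,3): 3/3 same-type → satisfied — stop here.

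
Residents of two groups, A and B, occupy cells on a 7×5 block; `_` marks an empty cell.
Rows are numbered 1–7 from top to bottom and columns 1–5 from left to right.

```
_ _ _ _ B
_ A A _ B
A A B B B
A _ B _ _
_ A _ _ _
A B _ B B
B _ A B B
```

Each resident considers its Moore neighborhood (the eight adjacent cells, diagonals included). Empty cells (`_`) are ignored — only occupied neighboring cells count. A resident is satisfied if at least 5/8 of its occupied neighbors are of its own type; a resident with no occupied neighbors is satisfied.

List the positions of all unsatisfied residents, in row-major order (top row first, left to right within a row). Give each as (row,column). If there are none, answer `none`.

(1,5)B 1/1 ✓
(2,2)A 3/4 ✓
(2,3)A 2/4 ✗
(2,5)B 3/3 ✓
(3,1)A 3/3 ✓
(3,2)A 4/6 ✓
(3,3)B 2/5 ✗
(3,4)B 4/5 ✓
(3,5)B 2/2 ✓
(4,1)A 3/3 ✓
(4,3)B 2/4 ✗
(5,2)A 2/4 ✗
(6,1)A 1/3 ✗
(6,2)B 1/4 ✗
(6,4)B 3/4 ✓
(6,5)B 3/3 ✓
(7,1)B 1/2 ✗
(7,3)A 0/3 ✗
(7,4)B 3/4 ✓
(7,5)B 3/3 ✓

(2,3), (3,3), (4,3), (5,2), (6,1), (6,2), (7,1), (7,3)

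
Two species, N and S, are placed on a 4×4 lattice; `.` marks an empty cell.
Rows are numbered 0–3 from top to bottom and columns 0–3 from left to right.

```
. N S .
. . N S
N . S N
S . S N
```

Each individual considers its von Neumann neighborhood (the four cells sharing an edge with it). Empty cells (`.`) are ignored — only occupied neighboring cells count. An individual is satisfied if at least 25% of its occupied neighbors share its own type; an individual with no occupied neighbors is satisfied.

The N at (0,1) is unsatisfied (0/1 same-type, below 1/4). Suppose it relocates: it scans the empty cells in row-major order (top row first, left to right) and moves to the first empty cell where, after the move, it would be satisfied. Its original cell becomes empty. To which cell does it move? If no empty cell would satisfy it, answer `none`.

Vacating (0,1). Empty cells in order:
  (0,0): 0/0 same-type → satisfied — stop here.

(0,0)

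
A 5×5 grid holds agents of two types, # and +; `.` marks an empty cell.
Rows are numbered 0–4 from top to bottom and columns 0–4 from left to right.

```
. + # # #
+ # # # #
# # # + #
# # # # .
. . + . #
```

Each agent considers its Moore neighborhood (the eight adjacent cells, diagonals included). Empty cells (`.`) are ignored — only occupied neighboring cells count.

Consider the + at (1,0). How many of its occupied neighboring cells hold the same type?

1

Occupied neighbors of (1,0): (0,1)=+, (1,1)=#, (2,0)=#, (2,1)=#.
Same type (+): 1 of 4.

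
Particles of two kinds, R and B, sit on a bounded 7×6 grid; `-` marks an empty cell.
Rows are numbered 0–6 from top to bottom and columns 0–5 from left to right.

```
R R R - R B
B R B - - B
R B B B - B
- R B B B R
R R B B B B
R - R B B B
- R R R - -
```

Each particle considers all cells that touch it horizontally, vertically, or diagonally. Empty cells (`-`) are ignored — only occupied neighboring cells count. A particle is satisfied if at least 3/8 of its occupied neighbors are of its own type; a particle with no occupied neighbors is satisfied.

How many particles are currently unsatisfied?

(0,0)R 2/3 satisfied
(0,1)R 3/5 satisfied
(0,2)R 2/3 satisfied
(0,4)R 0/2 not
(0,5)B 1/2 satisfied
(1,0)B 1/5 not
(1,1)R 4/8 satisfied
(1,2)B 3/6 satisfied
(1,5)B 2/3 satisfied
(2,0)R 2/4 satisfied
(2,1)B 4/7 satisfied
(2,2)B 5/7 satisfied
(2,3)B 5/5 satisfied
(2,5)B 2/3 satisfied
(3,1)R 3/7 satisfied
(3,2)B 6/8 satisfied
(3,3)B 7/7 satisfied
(3,4)B 6/7 satisfied
(3,5)R 0/4 not
(4,0)R 3/3 satisfied
(4,1)R 4/6 satisfied
(4,2)B 4/7 satisfied
(4,3)B 7/8 satisfied
(4,4)B 7/8 satisfied
(4,5)B 4/5 satisfied
(5,0)R 3/3 satisfied
(5,2)R 4/7 satisfied
(5,3)B 4/7 satisfied
(5,4)B 5/6 satisfied
(5,5)B 3/3 satisfied
(6,1)R 3/3 satisfied
(6,2)R 3/4 satisfied
(6,3)R 2/4 satisfied
Unsatisfied: (0,4), (1,0), (3,5) — 3 in total.

3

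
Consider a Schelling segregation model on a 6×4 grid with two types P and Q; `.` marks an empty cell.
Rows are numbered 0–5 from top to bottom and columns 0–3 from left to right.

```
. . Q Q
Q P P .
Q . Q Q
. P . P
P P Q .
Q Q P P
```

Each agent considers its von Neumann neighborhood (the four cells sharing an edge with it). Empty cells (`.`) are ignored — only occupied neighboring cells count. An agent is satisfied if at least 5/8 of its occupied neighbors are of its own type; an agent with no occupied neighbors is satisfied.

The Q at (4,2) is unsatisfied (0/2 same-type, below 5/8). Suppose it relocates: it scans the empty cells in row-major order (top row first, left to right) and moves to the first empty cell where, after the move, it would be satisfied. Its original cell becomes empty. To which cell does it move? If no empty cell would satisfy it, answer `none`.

Vacating (4,2). Empty cells in order:
  (0,0): 1/1 same-type → satisfied — stop here.

(0,0)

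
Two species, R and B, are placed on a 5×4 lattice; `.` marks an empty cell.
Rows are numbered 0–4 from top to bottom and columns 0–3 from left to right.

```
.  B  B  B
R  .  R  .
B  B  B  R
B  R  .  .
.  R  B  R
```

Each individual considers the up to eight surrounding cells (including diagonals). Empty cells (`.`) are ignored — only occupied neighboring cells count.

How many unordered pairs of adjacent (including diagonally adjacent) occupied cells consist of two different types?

Scan each occupied cell's neighbors to the right and below (and the two forward diagonals) so each pair is counted once.
Row 0: B(0,1)–B(0,2)= B(0,1)–R(1,2)≠ B(0,1)–R(1,0)≠ B(0,2)–B(0,3)= B(0,2)–R(1,2)≠ B(0,3)–R(1,2)≠  → 4/6 unlike.
Row 1: R(1,0)–B(2,0)≠ R(1,0)–B(2,1)≠ R(1,2)–B(2,2)≠ R(1,2)–R(2,3)= R(1,2)–B(2,1)≠  → 4/5 unlike.
Row 2: B(2,0)–B(2,1)= B(2,0)–B(3,0)= B(2,0)–R(3,1)≠ B(2,1)–B(2,2)= B(2,1)–R(3,1)≠ B(2,1)–B(3,0)= B(2,2)–R(2,3)≠ B(2,2)–R(3,1)≠  → 4/8 unlike.
Row 3: B(3,0)–R(3,1)≠ B(3,0)–R(4,1)≠ R(3,1)–R(4,1)= R(3,1)–B(4,2)≠  → 3/4 unlike.
Row 4: R(4,1)–B(4,2)≠ B(4,2)–R(4,3)≠  → 2/2 unlike.
Total adjacent occupied pairs: 25; unlike-type pairs: 17.

17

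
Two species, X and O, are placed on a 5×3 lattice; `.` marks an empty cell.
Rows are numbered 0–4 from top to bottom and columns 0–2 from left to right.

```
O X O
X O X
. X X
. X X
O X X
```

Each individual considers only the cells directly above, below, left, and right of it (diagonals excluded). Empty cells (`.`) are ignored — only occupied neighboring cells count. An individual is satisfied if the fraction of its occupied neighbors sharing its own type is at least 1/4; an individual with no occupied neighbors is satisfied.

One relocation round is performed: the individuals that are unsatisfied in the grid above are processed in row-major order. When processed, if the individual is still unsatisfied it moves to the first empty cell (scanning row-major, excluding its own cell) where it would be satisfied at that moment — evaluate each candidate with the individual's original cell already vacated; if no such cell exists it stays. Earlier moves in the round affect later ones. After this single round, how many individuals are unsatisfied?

0

Initially unsatisfied (in order): (0,0), (0,1), (0,2), (1,0), (1,1), (4,0).
  (0,0) → (3,0).
  (0,1) → (0,0).
  (0,2) → (0,1).
  (1,0): now satisfied by earlier moves; stays.
  (1,1): now satisfied by earlier moves; stays.
  (4,0): now satisfied by earlier moves; stays.
Resulting grid:
X O .
X O X
. X X
O X X
O X X
All satisfied now.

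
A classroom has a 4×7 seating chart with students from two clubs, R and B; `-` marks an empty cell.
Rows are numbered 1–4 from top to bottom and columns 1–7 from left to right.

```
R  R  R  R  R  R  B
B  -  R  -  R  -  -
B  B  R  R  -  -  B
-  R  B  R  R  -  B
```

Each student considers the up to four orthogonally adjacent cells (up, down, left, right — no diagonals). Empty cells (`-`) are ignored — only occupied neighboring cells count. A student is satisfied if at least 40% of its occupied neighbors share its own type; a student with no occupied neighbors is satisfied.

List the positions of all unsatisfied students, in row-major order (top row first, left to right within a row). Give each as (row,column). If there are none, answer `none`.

(1,7), (3,2), (4,2), (4,3)

(1,1)R 1/2 ok
(1,2)R 2/2 ok
(1,3)R 3/3 ok
(1,4)R 2/2 ok
(1,5)R 3/3 ok
(1,6)R 1/2 ok
(1,7)B 0/1 unhappy
(2,1)B 1/2 ok
(2,3)R 2/2 ok
(2,5)R 1/1 ok
(3,1)B 2/2 ok
(3,2)B 1/3 unhappy
(3,3)R 2/4 ok
(3,4)R 2/2 ok
(3,7)B 1/1 ok
(4,2)R 0/2 unhappy
(4,3)B 0/3 unhappy
(4,4)R 2/3 ok
(4,5)R 1/1 ok
(4,7)B 1/1 ok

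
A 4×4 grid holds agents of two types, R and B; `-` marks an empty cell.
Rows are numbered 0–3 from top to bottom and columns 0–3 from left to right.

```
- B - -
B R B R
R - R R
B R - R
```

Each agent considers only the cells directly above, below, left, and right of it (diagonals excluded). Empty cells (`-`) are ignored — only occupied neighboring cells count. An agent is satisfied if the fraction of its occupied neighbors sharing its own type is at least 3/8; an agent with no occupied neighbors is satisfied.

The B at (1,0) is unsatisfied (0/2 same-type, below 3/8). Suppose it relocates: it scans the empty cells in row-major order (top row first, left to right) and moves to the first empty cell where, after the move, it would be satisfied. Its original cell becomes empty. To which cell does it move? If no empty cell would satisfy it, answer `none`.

Vacating (1,0). Empty cells in order:
  (0,0): 1/1 same-type → satisfied — stop here.

(0,0)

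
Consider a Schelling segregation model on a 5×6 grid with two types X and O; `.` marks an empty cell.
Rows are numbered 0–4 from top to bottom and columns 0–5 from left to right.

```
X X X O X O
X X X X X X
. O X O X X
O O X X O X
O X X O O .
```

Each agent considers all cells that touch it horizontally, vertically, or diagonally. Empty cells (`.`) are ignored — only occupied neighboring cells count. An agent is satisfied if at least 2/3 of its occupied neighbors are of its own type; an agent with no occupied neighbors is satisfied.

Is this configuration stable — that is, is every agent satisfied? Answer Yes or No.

Row 0: (0,0)X 3/3 ok · (0,1)X 5/5 ok · (0,2)X 4/5 ok · (0,3)O 0/5 unhappy · (0,4)X 3/5 unhappy · (0,5)O 0/3 unhappy
Row 1: (1,0)X 3/4 ok · (1,1)X 6/7 ok · (1,2)X 5/8 unhappy · (1,3)X 6/8 ok · (1,4)X 5/8 unhappy · (1,5)X 4/5 ok
Row 2: (2,1)O 2/7 unhappy · (2,2)X 5/8 unhappy · (2,3)O 1/8 unhappy · (2,4)X 6/8 ok · (2,5)X 4/5 ok
Row 3: (3,0)O 3/4 ok · (3,1)O 3/7 unhappy · (3,2)X 4/8 unhappy · (3,3)X 4/8 unhappy · (3,4)O 3/7 unhappy · (3,5)X 2/4 unhappy
Row 4: (4,0)O 2/3 ok · (4,1)X 2/5 unhappy · (4,2)X 3/5 unhappy · (4,3)O 2/5 unhappy · (4,4)O 2/4 unhappy
For instance (0,3) has only 0/5 same-type neighbors, below 2/3.

No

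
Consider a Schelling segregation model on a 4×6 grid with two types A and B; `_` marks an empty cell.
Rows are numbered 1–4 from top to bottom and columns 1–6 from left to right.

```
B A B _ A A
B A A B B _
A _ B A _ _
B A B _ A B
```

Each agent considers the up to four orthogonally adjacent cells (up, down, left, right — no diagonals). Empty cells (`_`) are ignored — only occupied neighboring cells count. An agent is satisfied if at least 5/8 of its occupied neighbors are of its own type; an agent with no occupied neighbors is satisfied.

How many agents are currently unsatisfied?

(1,1)B 1/2 unhappy
(1,2)A 1/3 unhappy
(1,3)B 0/2 unhappy
(1,5)A 1/2 unhappy
(1,6)A 1/1 ok
(2,1)B 1/3 unhappy
(2,2)A 2/3 ok
(2,3)A 1/4 unhappy
(2,4)B 1/3 unhappy
(2,5)B 1/2 unhappy
(3,1)A 0/2 unhappy
(3,3)B 1/3 unhappy
(3,4)A 0/2 unhappy
(4,1)B 0/2 unhappy
(4,2)A 0/2 unhappy
(4,3)B 1/2 unhappy
(4,5)A 0/1 unhappy
(4,6)B 0/1 unhappy
Unsatisfied: (1,1), (1,2), (1,3), (1,5), (2,1), (2,3), (2,4), (2,5), (3,1), (3,3), (3,4), (4,1), (4,2), (4,3), (4,5), (4,6) — 16 in total.

16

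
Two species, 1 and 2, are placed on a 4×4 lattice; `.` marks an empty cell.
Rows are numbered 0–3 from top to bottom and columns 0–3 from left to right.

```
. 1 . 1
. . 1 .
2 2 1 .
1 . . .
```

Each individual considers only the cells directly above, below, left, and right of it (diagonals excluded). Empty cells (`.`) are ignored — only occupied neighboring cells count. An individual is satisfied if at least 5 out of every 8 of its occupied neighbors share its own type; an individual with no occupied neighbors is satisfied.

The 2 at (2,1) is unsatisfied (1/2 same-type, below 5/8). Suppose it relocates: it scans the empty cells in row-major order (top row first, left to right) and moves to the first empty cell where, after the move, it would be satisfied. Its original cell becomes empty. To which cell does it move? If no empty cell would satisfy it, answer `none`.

(1,0)

Vacating (2,1). Empty cells in order:
  (0,0): 0/1 same-type → still unsatisfied.
  (0,2): 0/3 same-type → still unsatisfied.
  (1,0): 1/1 same-type → satisfied — stop here.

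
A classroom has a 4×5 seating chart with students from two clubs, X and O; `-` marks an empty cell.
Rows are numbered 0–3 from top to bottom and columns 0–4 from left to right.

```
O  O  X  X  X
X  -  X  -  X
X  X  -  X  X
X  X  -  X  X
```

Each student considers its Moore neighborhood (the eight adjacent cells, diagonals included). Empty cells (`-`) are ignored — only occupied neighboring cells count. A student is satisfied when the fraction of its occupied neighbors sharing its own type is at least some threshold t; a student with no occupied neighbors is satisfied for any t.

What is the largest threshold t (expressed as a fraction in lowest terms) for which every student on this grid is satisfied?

(0,0)O 1/2
(0,1)O 1/4
(0,2)X 2/3
(0,3)X 4/4
(0,4)X 2/2
(1,0)X 2/4
(1,2)X 4/5
(1,4)X 4/4
(2,0)X 4/4
(2,1)X 5/5
(2,3)X 5/5
(2,4)X 4/4
(3,0)X 3/3
(3,1)X 3/3
(3,3)X 3/3
(3,4)X 3/3
The smallest same-type fraction is 1/4 at (0,1), which reduces to 1/4. Any threshold above that leaves this student unsatisfied.

1/4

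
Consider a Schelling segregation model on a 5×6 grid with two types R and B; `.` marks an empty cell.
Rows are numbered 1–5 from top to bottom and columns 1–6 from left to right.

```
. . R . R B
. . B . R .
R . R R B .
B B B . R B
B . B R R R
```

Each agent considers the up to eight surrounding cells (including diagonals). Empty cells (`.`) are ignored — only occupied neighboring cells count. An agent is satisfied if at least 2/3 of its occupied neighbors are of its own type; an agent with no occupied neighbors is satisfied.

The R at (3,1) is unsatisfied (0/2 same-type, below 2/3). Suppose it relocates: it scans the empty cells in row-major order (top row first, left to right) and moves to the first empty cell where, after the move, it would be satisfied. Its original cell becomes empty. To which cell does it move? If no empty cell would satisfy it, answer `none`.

(1,1)

Vacating (3,1). Empty cells in order:
  (1,1): 0/0 same-type → satisfied — stop here.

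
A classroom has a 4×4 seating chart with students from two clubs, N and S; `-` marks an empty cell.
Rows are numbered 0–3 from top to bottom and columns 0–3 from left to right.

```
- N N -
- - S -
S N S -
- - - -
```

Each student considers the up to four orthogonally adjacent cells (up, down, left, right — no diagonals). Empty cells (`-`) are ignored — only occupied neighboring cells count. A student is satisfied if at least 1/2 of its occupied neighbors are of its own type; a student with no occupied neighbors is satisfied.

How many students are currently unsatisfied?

2

Row 0: (0,1)N 1/1 ok · (0,2)N 1/2 ok
Row 1: (1,2)S 1/2 ok
Row 2: (2,0)S 0/1 unhappy · (2,1)N 0/2 unhappy · (2,2)S 1/2 ok
Unsatisfied: (2,0), (2,1) — 2 in total.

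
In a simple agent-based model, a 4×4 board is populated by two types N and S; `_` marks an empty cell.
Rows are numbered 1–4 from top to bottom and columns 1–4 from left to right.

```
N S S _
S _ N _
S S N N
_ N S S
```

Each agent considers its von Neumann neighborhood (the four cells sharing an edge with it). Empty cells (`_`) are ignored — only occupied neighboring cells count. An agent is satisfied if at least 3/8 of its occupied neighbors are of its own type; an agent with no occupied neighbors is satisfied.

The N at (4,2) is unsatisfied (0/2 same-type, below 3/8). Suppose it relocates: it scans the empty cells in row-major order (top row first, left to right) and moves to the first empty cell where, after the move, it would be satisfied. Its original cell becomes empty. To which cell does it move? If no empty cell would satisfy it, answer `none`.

Vacating (4,2). Empty cells in order:
  (1,4): 0/1 same-type → still unsatisfied.
  (2,2): 1/4 same-type → still unsatisfied.
  (2,4): 2/2 same-type → satisfied — stop here.

(2,4)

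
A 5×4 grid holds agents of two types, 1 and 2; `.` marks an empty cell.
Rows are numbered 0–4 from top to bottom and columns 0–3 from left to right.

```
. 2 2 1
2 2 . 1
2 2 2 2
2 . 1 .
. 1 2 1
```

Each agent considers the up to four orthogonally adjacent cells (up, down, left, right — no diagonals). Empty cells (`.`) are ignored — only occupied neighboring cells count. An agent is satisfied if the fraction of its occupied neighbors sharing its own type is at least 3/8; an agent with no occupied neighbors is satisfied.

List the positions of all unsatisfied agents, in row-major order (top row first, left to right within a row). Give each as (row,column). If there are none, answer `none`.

(3,2), (4,1), (4,2), (4,3)

Row 0: (0,1)2 2/2 ok · (0,2)2 1/2 ok · (0,3)1 1/2 ok
Row 1: (1,0)2 2/2 ok · (1,1)2 3/3 ok · (1,3)1 1/2 ok
Row 2: (2,0)2 3/3 ok · (2,1)2 3/3 ok · (2,2)2 2/3 ok · (2,3)2 1/2 ok
Row 3: (3,0)2 1/1 ok · (3,2)1 0/2 unhappy
Row 4: (4,1)1 0/1 unhappy · (4,2)2 0/3 unhappy · (4,3)1 0/1 unhappy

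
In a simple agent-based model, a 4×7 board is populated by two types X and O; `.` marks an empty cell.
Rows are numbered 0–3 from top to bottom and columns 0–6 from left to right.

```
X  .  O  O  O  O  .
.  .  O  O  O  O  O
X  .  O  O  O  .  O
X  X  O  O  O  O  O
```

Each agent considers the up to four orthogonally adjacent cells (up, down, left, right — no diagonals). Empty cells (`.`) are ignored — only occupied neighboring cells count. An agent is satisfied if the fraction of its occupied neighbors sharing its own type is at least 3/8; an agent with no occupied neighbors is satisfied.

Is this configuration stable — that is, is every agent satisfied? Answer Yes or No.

Yes

Row 0: (0,0)X 0/0 ok · (0,2)O 2/2 ok · (0,3)O 3/3 ok · (0,4)O 3/3 ok · (0,5)O 2/2 ok
Row 1: (1,2)O 3/3 ok · (1,3)O 4/4 ok · (1,4)O 4/4 ok · (1,5)O 3/3 ok · (1,6)O 2/2 ok
Row 2: (2,0)X 1/1 ok · (2,2)O 3/3 ok · (2,3)O 4/4 ok · (2,4)O 3/3 ok · (2,6)O 2/2 ok
Row 3: (3,0)X 2/2 ok · (3,1)X 1/2 ok · (3,2)O 2/3 ok · (3,3)O 3/3 ok · (3,4)O 3/3 ok · (3,5)O 2/2 ok · (3,6)O 2/2 ok
All meet the threshold, so the configuration is stable.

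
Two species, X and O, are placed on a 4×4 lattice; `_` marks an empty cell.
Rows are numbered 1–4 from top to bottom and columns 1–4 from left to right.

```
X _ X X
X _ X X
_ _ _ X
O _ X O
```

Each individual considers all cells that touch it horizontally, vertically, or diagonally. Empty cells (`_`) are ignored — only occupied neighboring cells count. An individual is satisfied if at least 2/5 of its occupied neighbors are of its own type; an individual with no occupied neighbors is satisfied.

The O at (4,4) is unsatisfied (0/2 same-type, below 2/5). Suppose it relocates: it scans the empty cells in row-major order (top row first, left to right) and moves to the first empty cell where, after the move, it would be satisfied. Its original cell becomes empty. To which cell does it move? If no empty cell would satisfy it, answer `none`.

(3,1)

Vacating (4,4). Empty cells in order:
  (1,2): 0/4 same-type → still unsatisfied.
  (2,2): 0/4 same-type → still unsatisfied.
  (3,1): 1/2 same-type → satisfied — stop here.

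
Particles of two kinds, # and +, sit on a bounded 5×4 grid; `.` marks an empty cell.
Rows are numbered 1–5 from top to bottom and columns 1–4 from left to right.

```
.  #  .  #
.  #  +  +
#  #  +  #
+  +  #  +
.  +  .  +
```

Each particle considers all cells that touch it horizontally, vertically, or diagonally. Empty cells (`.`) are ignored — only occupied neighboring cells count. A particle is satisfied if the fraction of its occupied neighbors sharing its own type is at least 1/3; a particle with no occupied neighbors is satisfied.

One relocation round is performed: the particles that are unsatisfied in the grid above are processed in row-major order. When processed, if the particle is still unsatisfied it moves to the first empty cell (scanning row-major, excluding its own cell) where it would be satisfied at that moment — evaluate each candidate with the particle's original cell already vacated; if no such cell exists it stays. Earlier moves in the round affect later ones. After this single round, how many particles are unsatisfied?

Initially unsatisfied (in order): (1,4), (2,3), (3,4), (4,3).
  (1,4) → (1,1).
  (2,3): now satisfied by earlier moves; stays.
  (3,4) → (1,3).
  (4,3) → (1,4).
Resulting grid:
# # # #
. # + +
# # + .
+ + . +
. + . +
Unsatisfied now: (2,3).

1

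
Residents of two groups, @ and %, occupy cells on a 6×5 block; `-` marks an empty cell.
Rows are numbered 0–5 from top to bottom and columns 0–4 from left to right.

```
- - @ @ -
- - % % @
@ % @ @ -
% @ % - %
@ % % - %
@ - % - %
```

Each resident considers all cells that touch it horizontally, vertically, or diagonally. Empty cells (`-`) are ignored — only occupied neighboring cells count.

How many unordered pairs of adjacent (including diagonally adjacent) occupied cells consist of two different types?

Scan each occupied cell's neighbors to the right and below (and the two forward diagonals) so each pair is counted once.
Row 0: @(0,2)–@(0,3)= @(0,2)–%(1,2)≠ @(0,2)–%(1,3)≠ @(0,3)–%(1,3)≠ @(0,3)–@(1,4)= @(0,3)–%(1,2)≠  → 4/6 unlike.
Row 1: %(1,2)–%(1,3)= %(1,2)–@(2,2)≠ %(1,2)–@(2,3)≠ %(1,2)–%(2,1)= %(1,3)–@(1,4)≠ %(1,3)–@(2,3)≠ %(1,3)–@(2,2)≠ @(1,4)–@(2,3)=  → 5/8 unlike.
Row 2: @(2,0)–%(2,1)≠ @(2,0)–%(3,0)≠ @(2,0)–@(3,1)= %(2,1)–@(2,2)≠ %(2,1)–@(3,1)≠ %(2,1)–%(3,2)= %(2,1)–%(3,0)= @(2,2)–@(2,3)= @(2,2)–%(3,2)≠ @(2,2)–@(3,1)= @(2,3)–%(3,4)≠ @(2,3)–%(3,2)≠  → 7/12 unlike.
Row 3: %(3,0)–@(3,1)≠ %(3,0)–@(4,0)≠ %(3,0)–%(4,1)= @(3,1)–%(3,2)≠ @(3,1)–%(4,1)≠ @(3,1)–%(4,2)≠ @(3,1)–@(4,0)= %(3,2)–%(4,2)= %(3,2)–%(4,1)= %(3,4)–%(4,4)=  → 5/10 unlike.
Row 4: @(4,0)–%(4,1)≠ @(4,0)–@(5,0)= %(4,1)–%(4,2)= %(4,1)–%(5,2)= %(4,1)–@(5,0)≠ %(4,2)–%(5,2)= %(4,4)–%(5,4)=  → 2/7 unlike.
Total adjacent occupied pairs: 43; unlike-type pairs: 23.

23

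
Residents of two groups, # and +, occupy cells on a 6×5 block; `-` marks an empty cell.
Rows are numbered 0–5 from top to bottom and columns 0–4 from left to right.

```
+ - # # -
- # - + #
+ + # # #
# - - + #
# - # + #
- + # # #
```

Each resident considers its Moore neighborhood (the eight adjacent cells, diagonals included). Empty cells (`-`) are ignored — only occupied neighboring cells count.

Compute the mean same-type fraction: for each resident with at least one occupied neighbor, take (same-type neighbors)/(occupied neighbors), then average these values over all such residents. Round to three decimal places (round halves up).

(0,0)+ 0/1
(0,2)# 2/3
(0,3)# 2/3
(1,1)# 2/5
(1,3)+ 0/6
(1,4)# 3/4
(2,0)+ 1/3
(2,1)+ 1/4
(2,2)# 2/5
(2,3)# 4/6
(2,4)# 3/5
(3,0)# 1/3
(3,3)+ 1/7
(3,4)# 3/5
(4,0)# 1/2
(4,2)# 2/5
(4,3)+ 1/7
(4,4)# 3/5
(5,1)+ 0/3
(5,2)# 2/4
(5,3)# 4/5
(5,4)# 2/3
Sum over 22 residents: 0/1 + 2/3 + 2/3 + 2/5 + 0/6 + 3/4 + 1/3 + 1/4 + 2/5 + 4/6 + 3/5 + 1/3 + 1/7 + 3/5 + 1/2 + 2/5 + 1/7 + 3/5 + 0/3 + 2/4 + 4/5 + 2/3 = 989/105; mean = 989/105 ÷ 22 = 989/2310 = 0.428138… → 0.428.

0.428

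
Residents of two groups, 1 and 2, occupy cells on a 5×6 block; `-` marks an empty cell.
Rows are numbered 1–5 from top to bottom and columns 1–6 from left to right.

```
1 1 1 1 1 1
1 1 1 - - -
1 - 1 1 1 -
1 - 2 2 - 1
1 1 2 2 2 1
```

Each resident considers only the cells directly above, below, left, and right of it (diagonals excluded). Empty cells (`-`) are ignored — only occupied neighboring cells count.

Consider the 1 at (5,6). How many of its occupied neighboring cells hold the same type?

1

Occupied neighbors of (5,6): (4,6)=1, (5,5)=2.
Same type (1): 1 of 2.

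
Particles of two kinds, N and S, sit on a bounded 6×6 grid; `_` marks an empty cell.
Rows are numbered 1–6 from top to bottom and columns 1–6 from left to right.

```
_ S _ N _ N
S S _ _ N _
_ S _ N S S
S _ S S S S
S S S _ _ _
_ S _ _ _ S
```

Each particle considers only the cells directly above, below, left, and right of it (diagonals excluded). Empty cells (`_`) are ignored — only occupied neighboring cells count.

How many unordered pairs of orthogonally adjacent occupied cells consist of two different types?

3

Scan each occupied cell's neighbors to the right and below so each pair is counted once.
Row 1: S(1,2)–S(2,2)=  → 0/1 unlike.
Row 2: S(2,1)–S(2,2)= S(2,2)–S(3,2)= N(2,5)–S(3,5)≠  → 1/3 unlike.
Row 3: N(3,4)–S(3,5)≠ N(3,4)–S(4,4)≠ S(3,5)–S(3,6)= S(3,5)–S(4,5)= S(3,6)–S(4,6)=  → 2/5 unlike.
Row 4: S(4,1)–S(5,1)= S(4,3)–S(4,4)= S(4,3)–S(5,3)= S(4,4)–S(4,5)= S(4,5)–S(4,6)=  → 0/5 unlike.
Row 5: S(5,1)–S(5,2)= S(5,2)–S(5,3)= S(5,2)–S(6,2)=  → 0/3 unlike.
Total adjacent occupied pairs: 17; unlike-type pairs: 3.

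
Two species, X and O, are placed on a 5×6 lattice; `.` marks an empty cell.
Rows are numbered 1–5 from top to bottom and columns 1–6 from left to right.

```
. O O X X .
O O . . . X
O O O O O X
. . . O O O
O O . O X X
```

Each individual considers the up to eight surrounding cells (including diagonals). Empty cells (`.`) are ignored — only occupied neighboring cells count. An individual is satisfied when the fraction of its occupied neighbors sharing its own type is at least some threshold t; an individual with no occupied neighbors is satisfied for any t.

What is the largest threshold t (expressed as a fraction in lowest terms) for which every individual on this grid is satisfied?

Row 1: (1,2)O 3/3 · (1,3)O 2/3 · (1,4)X 1/2 · (1,5)X 2/2
Row 2: (2,1)O 4/4 · (2,2)O 6/6 · (2,6)X 2/3
Row 3: (3,1)O 3/3 · (3,2)O 4/4 · (3,3)O 4/4 · (3,4)O 4/4 · (3,5)O 4/6 · (3,6)X 1/4
Row 4: (4,4)O 5/6 · (4,5)O 5/8 · (4,6)O 2/5
Row 5: (5,1)O 1/1 · (5,2)O 1/1 · (5,4)O 2/3 · (5,5)X 1/5 · (5,6)X 1/3
The smallest same-type fraction is 1/5 at (5,5), which reduces to 1/5. Any threshold above that leaves this individual unsatisfied.

1/5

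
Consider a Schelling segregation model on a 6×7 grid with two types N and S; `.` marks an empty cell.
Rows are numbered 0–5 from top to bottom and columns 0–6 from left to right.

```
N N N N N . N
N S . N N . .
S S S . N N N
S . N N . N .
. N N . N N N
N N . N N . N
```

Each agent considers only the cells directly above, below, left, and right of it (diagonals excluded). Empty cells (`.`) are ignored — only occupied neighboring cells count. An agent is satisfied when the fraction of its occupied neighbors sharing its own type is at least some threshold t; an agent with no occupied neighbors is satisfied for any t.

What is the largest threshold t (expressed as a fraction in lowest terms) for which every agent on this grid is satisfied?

(0,0)N 2/2
(0,1)N 2/3
(0,2)N 2/2
(0,3)N 3/3
(0,4)N 2/2
(0,6)N — no occupied neighbors
(1,0)N 1/3
(1,1)S 1/3
(1,3)N 2/2
(1,4)N 3/3
(2,0)S 2/3
(2,1)S 3/3
(2,2)S 1/2
(2,4)N 2/2
(2,5)N 3/3
(2,6)N 1/1
(3,0)S 1/1
(3,2)N 2/3
(3,3)N 1/1
(3,5)N 2/2
(4,1)N 2/2
(4,2)N 2/2
(4,4)N 2/2
(4,5)N 3/3
(4,6)N 2/2
(5,0)N 1/1
(5,1)N 2/2
(5,3)N 1/1
(5,4)N 2/2
(5,6)N 1/1
The smallest same-type fraction is 1/3 at (1,0), which reduces to 1/3. Any threshold above that leaves this agent unsatisfied.

1/3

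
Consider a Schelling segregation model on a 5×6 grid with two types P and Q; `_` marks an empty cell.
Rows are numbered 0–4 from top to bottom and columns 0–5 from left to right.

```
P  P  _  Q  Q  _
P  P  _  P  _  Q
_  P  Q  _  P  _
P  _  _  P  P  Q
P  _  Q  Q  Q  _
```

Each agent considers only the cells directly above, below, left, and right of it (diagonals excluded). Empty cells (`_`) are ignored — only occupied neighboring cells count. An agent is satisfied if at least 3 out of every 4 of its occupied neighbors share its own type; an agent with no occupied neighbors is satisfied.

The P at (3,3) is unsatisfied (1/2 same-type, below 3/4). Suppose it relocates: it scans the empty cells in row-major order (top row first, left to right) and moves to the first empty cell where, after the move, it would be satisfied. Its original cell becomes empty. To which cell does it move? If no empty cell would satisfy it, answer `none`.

(2,0)

Vacating (3,3). Empty cells in order:
  (0,2): 1/2 same-type → still unsatisfied.
  (0,5): 0/2 same-type → still unsatisfied.
  (1,2): 2/3 same-type → still unsatisfied.
  (1,4): 2/4 same-type → still unsatisfied.
  (2,0): 3/3 same-type → satisfied — stop here.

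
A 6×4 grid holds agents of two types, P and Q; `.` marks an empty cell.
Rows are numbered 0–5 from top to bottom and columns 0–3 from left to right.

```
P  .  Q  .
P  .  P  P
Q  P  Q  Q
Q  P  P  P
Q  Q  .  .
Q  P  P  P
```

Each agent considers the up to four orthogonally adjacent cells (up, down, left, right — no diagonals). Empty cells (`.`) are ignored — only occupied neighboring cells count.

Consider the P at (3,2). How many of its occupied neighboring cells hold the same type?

Occupied neighbors of (3,2): (2,2)=Q, (3,1)=P, (3,3)=P.
Same type (P): 2 of 3.

2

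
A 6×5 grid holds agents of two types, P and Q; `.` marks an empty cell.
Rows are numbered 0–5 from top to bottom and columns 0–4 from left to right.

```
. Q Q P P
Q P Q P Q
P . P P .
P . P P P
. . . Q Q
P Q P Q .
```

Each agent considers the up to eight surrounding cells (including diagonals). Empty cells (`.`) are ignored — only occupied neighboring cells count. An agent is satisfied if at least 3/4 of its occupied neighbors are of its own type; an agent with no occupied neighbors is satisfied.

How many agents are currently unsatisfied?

Row 0: (0,1)Q 3/4 satisfied · (0,2)Q 2/5 not · (0,3)P 2/5 not · (0,4)P 2/3 not
Row 1: (1,0)Q 1/3 not · (1,1)P 2/6 not · (1,2)Q 2/7 not · (1,3)P 4/7 not · (1,4)Q 0/4 not
Row 2: (2,0)P 2/3 not · (2,2)P 5/6 satisfied · (2,3)P 5/7 not
Row 3: (3,0)P 1/1 satisfied · (3,2)P 3/4 satisfied · (3,3)P 4/6 not · (3,4)P 2/4 not
Row 4: (4,3)Q 2/6 not · (4,4)Q 2/4 not
Row 5: (5,0)P 0/1 not · (5,1)Q 0/2 not · (5,2)P 0/3 not · (5,3)Q 2/3 not
Unsatisfied: (0,2), (0,3), (0,4), (1,0), (1,1), (1,2), (1,3), (1,4), (2,0), (2,3), (3,3), (3,4), (4,3), (4,4), (5,0), (5,1), (5,2), (5,3) — 18 in total.

18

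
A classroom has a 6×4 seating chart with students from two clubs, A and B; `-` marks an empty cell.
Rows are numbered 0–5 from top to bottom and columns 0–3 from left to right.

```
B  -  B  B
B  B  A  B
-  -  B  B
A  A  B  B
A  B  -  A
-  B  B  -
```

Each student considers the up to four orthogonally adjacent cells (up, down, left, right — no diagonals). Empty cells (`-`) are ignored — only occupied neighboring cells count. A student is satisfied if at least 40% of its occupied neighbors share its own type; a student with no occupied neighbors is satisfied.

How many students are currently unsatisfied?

4

Row 0: (0,0)B 1/1 ok · (0,2)B 1/2 ok · (0,3)B 2/2 ok
Row 1: (1,0)B 2/2 ok · (1,1)B 1/2 ok · (1,2)A 0/4 unhappy · (1,3)B 2/3 ok
Row 2: (2,2)B 2/3 ok · (2,3)B 3/3 ok
Row 3: (3,0)A 2/2 ok · (3,1)A 1/3 unhappy · (3,2)B 2/3 ok · (3,3)B 2/3 ok
Row 4: (4,0)A 1/2 ok · (4,1)B 1/3 unhappy · (4,3)A 0/1 unhappy
Row 5: (5,1)B 2/2 ok · (5,2)B 1/1 ok
Unsatisfied: (1,2), (3,1), (4,1), (4,3) — 4 in total.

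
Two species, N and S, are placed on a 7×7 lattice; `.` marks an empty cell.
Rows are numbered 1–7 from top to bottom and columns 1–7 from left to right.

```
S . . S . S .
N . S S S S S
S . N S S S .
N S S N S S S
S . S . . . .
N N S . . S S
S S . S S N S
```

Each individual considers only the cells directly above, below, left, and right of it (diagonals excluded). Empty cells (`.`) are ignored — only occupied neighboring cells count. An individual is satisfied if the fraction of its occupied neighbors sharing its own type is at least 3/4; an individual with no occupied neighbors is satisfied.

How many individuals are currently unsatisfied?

Row 1: (1,1)S 0/1 unhappy · (1,4)S 1/1 ok · (1,6)S 1/1 ok
Row 2: (2,1)N 0/2 unhappy · (2,3)S 1/2 unhappy · (2,4)S 4/4 ok · (2,5)S 3/3 ok · (2,6)S 4/4 ok · (2,7)S 1/1 ok
Row 3: (3,1)S 0/2 unhappy · (3,3)N 0/3 unhappy · (3,4)S 2/4 unhappy · (3,5)S 4/4 ok · (3,6)S 3/3 ok
Row 4: (4,1)N 0/3 unhappy · (4,2)S 1/2 unhappy · (4,3)S 2/4 unhappy · (4,4)N 0/3 unhappy · (4,5)S 2/3 unhappy · (4,6)S 3/3 ok · (4,7)S 1/1 ok
Row 5: (5,1)S 0/2 unhappy · (5,3)S 2/2 ok
Row 6: (6,1)N 1/3 unhappy · (6,2)N 1/3 unhappy · (6,3)S 1/2 unhappy · (6,6)S 1/2 unhappy · (6,7)S 2/2 ok
Row 7: (7,1)S 1/2 unhappy · (7,2)S 1/2 unhappy · (7,4)S 1/1 ok · (7,5)S 1/2 unhappy · (7,6)N 0/3 unhappy · (7,7)S 1/2 unhappy
Unsatisfied: (1,1), (2,1), (2,3), (3,1), (3,3), (3,4), (4,1), (4,2), (4,3), (4,4), (4,5), (5,1), (6,1), (6,2), (6,3), (6,6), (7,1), (7,2), (7,5), (7,6), (7,7) — 21 in total.

21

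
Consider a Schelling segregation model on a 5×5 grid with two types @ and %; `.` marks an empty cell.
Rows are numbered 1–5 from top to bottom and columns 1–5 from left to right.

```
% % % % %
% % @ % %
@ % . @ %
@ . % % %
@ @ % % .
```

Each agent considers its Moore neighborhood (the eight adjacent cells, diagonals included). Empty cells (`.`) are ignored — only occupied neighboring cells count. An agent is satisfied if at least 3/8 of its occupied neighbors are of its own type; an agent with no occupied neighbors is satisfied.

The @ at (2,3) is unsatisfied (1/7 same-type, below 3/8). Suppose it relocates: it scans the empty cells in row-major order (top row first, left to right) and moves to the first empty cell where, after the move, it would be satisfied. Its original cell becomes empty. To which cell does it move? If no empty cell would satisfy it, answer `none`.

(4,2)

Vacating (2,3). Empty cells in order:
  (3,3): 1/6 same-type → still unsatisfied.
  (4,2): 4/7 same-type → satisfied — stop here.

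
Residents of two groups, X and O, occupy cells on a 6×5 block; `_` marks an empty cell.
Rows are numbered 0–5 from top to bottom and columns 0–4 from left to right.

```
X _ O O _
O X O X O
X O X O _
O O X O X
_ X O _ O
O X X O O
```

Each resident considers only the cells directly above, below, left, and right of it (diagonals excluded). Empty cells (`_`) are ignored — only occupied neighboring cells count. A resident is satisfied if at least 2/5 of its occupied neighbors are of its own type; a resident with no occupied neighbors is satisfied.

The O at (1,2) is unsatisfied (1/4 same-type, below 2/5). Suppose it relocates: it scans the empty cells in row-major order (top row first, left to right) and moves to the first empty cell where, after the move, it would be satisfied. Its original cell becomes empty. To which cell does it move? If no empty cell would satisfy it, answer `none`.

Vacating (1,2). Empty cells in order:
  (0,1): 1/3 same-type → still unsatisfied.
  (0,4): 2/2 same-type → satisfied — stop here.

(0,4)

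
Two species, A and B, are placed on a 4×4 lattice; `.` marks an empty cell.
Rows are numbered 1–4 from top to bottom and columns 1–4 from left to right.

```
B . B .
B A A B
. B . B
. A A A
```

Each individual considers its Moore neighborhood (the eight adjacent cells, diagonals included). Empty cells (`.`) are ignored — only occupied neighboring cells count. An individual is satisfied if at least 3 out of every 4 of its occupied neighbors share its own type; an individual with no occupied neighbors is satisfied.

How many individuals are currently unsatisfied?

11

(1,1)B 1/2 not
(1,3)B 1/3 not
(2,1)B 2/3 not
(2,2)A 1/5 not
(2,3)A 1/5 not
(2,4)B 2/3 not
(3,2)B 1/5 not
(3,4)B 1/4 not
(4,2)A 1/2 not
(4,3)A 2/4 not
(4,4)A 1/2 not
Unsatisfied: (1,1), (1,3), (2,1), (2,2), (2,3), (2,4), (3,2), (3,4), (4,2), (4,3), (4,4) — 11 in total.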